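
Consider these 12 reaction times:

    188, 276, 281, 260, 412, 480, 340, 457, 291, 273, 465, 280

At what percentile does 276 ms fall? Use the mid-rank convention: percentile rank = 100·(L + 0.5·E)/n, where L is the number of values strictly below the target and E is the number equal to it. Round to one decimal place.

29.2

Sorted: 188, 260, 273, 276, 280, 281, 291, 340, 412, 457, 465, 480.
Count below 276: L = 3; count equal: E = 1; n = 12.
Percentile rank = 100·(3 + 0.5·1)/12 = 100·3.5/12 = 29.17.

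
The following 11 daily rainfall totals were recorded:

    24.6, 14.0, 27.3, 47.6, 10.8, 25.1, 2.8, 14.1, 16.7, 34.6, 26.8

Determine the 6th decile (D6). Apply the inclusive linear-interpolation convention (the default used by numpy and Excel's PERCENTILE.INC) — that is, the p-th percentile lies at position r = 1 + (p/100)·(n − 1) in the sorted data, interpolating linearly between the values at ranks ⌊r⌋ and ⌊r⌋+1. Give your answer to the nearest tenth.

25.1

Sorted: 2.8, 10.8, 14.0, 14.1, 16.7, 24.6, 25.1, 26.8, 27.3, 34.6, 47.6.
n = 11.
r = 1 + (60/100)·(11 − 1) = 1 + 6 = 7.
r is an integer, so P60 is the value at rank 7: 25.1.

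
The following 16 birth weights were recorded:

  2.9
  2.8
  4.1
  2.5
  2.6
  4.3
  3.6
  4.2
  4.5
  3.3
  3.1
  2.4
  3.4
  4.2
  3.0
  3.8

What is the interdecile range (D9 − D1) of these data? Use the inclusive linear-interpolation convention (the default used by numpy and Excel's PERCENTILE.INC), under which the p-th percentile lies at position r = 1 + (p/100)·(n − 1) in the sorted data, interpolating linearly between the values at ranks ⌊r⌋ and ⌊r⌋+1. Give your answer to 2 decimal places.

1.70

Sorted: 2.4, 2.5, 2.6, 2.8, 2.9, 3.0, 3.1, 3.3, 3.4, 3.6, 3.8, 4.1, 4.2, 4.2, 4.3, 4.5.
n = 16.
P10: r = 2.5; ranks 2–3 are 2.5, 2.6; interpolating gives 2.55.
P90: r = 14.5; ranks 14–15 are 4.2, 4.3; interpolating gives 4.25.
Difference: 4.25 − 2.55 = 1.7.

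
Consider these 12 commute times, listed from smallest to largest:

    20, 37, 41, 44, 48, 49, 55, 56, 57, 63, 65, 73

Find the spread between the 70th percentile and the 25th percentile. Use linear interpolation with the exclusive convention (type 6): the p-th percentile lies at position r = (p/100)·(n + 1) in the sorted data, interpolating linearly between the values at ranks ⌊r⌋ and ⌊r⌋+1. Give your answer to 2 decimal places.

n = 12.
P25: r = 3.25; ranks 3–4 are 41, 44; interpolating gives 41.75.
P70: r = 9.1; ranks 9–10 are 57, 63; interpolating gives 57.6.
Difference: 57.6 − 41.75 = 15.85.

15.85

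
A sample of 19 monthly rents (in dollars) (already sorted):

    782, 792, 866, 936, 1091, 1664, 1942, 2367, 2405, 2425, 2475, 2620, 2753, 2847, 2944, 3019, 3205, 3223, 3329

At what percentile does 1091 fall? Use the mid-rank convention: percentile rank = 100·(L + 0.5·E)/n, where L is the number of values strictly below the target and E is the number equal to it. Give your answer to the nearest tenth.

23.7

Count below 1091: L = 4; count equal: E = 1; n = 19.
Percentile rank = 100·(4 + 0.5·1)/19 = 100·4.5/19 = 23.68.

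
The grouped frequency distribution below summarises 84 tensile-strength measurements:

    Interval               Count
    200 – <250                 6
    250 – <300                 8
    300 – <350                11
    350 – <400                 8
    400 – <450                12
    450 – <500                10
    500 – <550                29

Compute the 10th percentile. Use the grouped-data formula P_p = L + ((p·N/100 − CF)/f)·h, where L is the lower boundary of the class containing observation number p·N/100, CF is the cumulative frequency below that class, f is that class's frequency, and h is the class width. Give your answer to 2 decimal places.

N = 84; target position k = 10/100 · 84 = 8.4.
Cumulative frequencies: 6, 14, 25, 33, 45, 55, 84.
Observation 8.4 falls in the class 250 – <300.
L = 250, CF = 6, f = 8, h = 50.
P10 = 250 + ((8.4 − 6)/8)·50 = 250 + 15 = 265.

265.00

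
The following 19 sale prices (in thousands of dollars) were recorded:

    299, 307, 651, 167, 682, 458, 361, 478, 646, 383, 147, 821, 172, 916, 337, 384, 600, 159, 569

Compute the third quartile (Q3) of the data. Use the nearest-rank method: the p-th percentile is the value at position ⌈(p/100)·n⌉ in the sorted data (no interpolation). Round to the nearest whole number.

646

Sorted: 147, 159, 167, 172, 299, 307, 337, 361, 383, 384, 458, 478, 569, 600, 646, 651, 682, 821, 916.
n = 19.
Position = ⌈75/100 · 19⌉ = ⌈14.25⌉ = 15.
The value at rank 15 is 646.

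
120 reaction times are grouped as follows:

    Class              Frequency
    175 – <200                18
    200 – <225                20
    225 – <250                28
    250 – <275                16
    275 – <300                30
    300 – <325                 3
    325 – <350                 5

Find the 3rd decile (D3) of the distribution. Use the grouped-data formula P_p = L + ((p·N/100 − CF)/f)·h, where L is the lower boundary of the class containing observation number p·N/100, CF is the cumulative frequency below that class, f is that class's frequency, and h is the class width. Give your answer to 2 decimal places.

N = 120; target position k = 30/100 · 120 = 36.
Cumulative frequencies: 18, 38, 66, 82, 112, 115, 120.
Observation 36 falls in the class 200 – <225.
L = 200, CF = 18, f = 20, h = 25.
P30 = 200 + ((36 − 18)/20)·25 = 200 + 22.5 = 222.5.

222.50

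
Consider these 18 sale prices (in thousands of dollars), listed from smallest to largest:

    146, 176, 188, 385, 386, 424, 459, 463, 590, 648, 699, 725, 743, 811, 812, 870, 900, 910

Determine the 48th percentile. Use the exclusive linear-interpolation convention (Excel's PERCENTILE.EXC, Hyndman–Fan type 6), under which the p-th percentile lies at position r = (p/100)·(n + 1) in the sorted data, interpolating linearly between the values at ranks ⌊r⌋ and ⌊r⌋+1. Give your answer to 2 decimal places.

n = 18.
r = (48/100)·(18 + 1) = 9.12.
Rank 9 is 590 and rank 10 is 648.
Interpolate: 590 + 0.12·(648 − 590) = 590 + 0.12·58 = 596.96.

596.96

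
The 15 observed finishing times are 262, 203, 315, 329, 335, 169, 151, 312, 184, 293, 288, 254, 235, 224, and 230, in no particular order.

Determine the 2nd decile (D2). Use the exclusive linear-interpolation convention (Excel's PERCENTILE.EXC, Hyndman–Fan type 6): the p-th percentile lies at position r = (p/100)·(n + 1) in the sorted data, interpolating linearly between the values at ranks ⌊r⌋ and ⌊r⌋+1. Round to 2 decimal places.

187.80

Sorted: 151, 169, 184, 203, 224, 230, 235, 254, 262, 288, 293, 312, 315, 329, 335.
n = 15.
r = (20/100)·(15 + 1) = 3.2.
Rank 3 is 184 and rank 4 is 203.
Interpolate: 184 + 0.2·(203 − 184) = 184 + 0.2·19 = 187.8.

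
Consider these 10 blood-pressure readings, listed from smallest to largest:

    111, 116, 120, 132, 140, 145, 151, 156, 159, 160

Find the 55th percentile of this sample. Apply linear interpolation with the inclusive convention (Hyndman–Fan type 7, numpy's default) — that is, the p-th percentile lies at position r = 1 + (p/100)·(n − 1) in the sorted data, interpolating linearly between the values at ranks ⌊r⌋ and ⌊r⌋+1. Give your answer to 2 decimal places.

144.75

n = 10.
r = 1 + (55/100)·(10 − 1) = 1 + 4.95 = 5.95.
Rank 5 is 140 and rank 6 is 145.
Interpolate: 140 + 0.95·(145 − 140) = 140 + 0.95·5 = 144.75.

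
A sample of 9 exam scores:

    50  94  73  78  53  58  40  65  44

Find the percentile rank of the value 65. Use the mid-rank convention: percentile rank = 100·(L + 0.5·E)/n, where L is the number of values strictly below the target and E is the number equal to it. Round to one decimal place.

Sorted: 40, 44, 50, 53, 58, 65, 73, 78, 94.
Count below 65: L = 5; count equal: E = 1; n = 9.
Percentile rank = 100·(5 + 0.5·1)/9 = 100·5.5/9 = 61.11.

61.1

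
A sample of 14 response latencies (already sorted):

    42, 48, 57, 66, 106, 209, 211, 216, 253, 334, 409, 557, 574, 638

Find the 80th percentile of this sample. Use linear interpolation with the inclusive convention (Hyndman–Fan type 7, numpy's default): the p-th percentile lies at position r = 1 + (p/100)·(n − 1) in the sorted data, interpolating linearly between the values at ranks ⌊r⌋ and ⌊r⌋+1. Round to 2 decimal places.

468.20

n = 14.
r = 1 + (80/100)·(14 − 1) = 1 + 10.4 = 11.4.
Rank 11 is 409 and rank 12 is 557.
Interpolate: 409 + 0.4·(557 − 409) = 409 + 0.4·148 = 468.2.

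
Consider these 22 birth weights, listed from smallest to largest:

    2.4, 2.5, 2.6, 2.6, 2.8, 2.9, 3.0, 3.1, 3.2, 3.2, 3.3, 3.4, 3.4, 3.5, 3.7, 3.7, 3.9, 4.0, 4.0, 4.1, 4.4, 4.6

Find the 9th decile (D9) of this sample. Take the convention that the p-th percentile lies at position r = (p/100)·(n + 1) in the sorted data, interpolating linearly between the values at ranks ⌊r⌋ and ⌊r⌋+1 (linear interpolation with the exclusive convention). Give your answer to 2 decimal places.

4.31

n = 22.
r = (90/100)·(22 + 1) = 20.7.
Rank 20 is 4.1 and rank 21 is 4.4.
Interpolate: 4.1 + 0.7·(4.4 − 4.1) = 4.1 + 0.7·0.3 = 4.31.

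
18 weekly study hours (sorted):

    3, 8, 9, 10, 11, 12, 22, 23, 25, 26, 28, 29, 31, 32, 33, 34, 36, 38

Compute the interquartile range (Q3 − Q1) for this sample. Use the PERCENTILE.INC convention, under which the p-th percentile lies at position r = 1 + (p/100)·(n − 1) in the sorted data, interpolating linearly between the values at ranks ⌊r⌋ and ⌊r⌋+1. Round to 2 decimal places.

20.50

n = 18.
P25: r = 5.25; ranks 5–6 are 11, 12; interpolating gives 11.25.
P75: r = 13.75; ranks 13–14 are 31, 32; interpolating gives 31.75.
Difference: 31.75 − 11.25 = 20.5.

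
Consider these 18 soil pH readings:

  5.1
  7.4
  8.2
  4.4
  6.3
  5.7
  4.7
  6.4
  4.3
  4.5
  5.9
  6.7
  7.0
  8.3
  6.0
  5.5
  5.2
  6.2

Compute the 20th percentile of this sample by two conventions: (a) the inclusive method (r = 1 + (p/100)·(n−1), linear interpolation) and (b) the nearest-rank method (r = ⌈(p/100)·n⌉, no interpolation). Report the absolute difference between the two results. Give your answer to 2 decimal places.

Sorted: 4.3, 4.4, 4.5, 4.7, 5.1, 5.2, 5.5, 5.7, 5.9, 6.0, 6.2, 6.3, 6.4, 6.7, 7.0, 7.4, 8.2, 8.3.
n = 18.
(a) r = 4.4; between ranks 4 (4.7) and 5 (5.1): 4.86.
(b) the nearest-rank method: rank 4 → 4.7.
|4.86 − 4.7| = 0.16.

0.16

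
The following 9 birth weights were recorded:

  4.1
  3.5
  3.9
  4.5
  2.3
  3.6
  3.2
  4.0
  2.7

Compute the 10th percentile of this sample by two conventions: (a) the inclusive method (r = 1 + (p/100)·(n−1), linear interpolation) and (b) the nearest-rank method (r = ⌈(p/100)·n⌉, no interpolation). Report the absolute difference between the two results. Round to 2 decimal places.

Sorted: 2.3, 2.7, 3.2, 3.5, 3.6, 3.9, 4.0, 4.1, 4.5.
n = 9.
(a) r = 1.8; between ranks 1 (2.3) and 2 (2.7): 2.62.
(b) the nearest-rank method: rank 1 → 2.3.
|2.62 − 2.3| = 0.32.

0.32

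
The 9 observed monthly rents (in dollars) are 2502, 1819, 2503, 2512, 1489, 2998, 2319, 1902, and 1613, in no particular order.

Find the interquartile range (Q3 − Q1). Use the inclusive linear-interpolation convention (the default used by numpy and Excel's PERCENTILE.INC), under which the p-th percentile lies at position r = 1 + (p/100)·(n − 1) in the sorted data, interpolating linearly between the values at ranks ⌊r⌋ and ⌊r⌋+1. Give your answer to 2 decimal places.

684.00

Sorted: 1489, 1613, 1819, 1902, 2319, 2502, 2503, 2512, 2998.
n = 9.
P25: r = 3 (integer) → 1819.
P75: r = 7 (integer) → 2503.
Difference: 2503 − 1819 = 684.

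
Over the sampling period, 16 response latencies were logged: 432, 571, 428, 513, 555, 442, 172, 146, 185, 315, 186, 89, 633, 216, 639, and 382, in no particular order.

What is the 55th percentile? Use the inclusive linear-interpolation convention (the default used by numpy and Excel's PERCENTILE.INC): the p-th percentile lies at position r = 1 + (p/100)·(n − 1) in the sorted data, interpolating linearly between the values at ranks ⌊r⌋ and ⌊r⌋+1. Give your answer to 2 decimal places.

429.00

Sorted: 89, 146, 172, 185, 186, 216, 315, 382, 428, 432, 442, 513, 555, 571, 633, 639.
n = 16.
r = 1 + (55/100)·(16 − 1) = 1 + 8.25 = 9.25.
Rank 9 is 428 and rank 10 is 432.
Interpolate: 428 + 0.25·(432 − 428) = 428 + 0.25·4 = 429.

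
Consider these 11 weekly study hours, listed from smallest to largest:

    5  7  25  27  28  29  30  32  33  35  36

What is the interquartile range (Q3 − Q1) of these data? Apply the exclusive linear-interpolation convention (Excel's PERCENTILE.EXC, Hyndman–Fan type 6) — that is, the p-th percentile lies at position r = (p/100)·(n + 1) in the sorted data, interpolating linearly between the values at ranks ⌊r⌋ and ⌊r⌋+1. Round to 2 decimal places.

n = 11.
P25: r = 3 (integer) → 25.
P75: r = 9 (integer) → 33.
Difference: 33 − 25 = 8.

8.00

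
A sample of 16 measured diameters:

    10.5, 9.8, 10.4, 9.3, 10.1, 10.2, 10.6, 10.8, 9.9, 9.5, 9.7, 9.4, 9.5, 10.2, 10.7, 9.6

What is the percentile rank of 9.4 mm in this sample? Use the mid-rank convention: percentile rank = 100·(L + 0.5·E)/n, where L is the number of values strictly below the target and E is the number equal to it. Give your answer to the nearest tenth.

Sorted: 9.3, 9.4, 9.5, 9.5, 9.6, 9.7, 9.8, 9.9, 10.1, 10.2, 10.2, 10.4, 10.5, 10.6, 10.7, 10.8.
Count below 9.4: L = 1; count equal: E = 1; n = 16.
Percentile rank = 100·(1 + 0.5·1)/16 = 100·1.5/16 = 9.375.

9.4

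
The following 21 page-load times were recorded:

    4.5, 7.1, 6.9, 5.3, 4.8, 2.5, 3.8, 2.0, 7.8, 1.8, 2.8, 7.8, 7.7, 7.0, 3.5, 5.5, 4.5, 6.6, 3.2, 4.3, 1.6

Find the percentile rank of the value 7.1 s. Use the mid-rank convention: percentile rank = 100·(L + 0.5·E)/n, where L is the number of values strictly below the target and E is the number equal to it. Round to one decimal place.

Sorted: 1.6, 1.8, 2.0, 2.5, 2.8, 3.2, 3.5, 3.8, 4.3, 4.5, 4.5, 4.8, 5.3, 5.5, 6.6, 6.9, 7.0, 7.1, 7.7, 7.8, 7.8.
Count below 7.1: L = 17; count equal: E = 1; n = 21.
Percentile rank = 100·(17 + 0.5·1)/21 = 100·17.5/21 = 83.33.

83.3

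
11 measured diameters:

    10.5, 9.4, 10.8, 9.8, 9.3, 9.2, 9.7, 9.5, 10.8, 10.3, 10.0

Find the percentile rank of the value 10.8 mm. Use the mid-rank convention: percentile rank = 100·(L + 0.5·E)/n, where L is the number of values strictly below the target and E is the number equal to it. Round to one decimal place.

Sorted: 9.2, 9.3, 9.4, 9.5, 9.7, 9.8, 10.0, 10.3, 10.5, 10.8, 10.8.
Count below 10.8: L = 9; count equal: E = 2; n = 11.
Percentile rank = 100·(9 + 0.5·2)/11 = 100·10/11 = 90.91.

90.9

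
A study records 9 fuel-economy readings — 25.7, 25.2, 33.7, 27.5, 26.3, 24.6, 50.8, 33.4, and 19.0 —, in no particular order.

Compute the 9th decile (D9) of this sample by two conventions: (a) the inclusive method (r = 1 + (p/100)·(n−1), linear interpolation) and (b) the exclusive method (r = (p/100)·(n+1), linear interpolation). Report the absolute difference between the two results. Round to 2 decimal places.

Sorted: 19.0, 24.6, 25.2, 25.7, 26.3, 27.5, 33.4, 33.7, 50.8.
n = 9.
(a) r = 8.2; between ranks 8 (33.7) and 9 (50.8): 37.12.
(b) r = 9 → value at rank 9 = 50.8.
|37.12 − 50.8| = 13.68.

13.68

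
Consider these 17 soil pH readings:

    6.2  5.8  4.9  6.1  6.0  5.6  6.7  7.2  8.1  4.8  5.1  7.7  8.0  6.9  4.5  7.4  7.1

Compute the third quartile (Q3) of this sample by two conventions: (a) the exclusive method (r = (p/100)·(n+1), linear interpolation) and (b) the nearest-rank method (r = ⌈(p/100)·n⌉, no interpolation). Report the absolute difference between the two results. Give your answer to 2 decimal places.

0.10

Sorted: 4.5, 4.8, 4.9, 5.1, 5.6, 5.8, 6.0, 6.1, 6.2, 6.7, 6.9, 7.1, 7.2, 7.4, 7.7, 8.0, 8.1.
n = 17.
(a) r = 13.5; between ranks 13 (7.2) and 14 (7.4): 7.3.
(b) the nearest-rank method: rank 13 → 7.2.
|7.3 − 7.2| = 0.1.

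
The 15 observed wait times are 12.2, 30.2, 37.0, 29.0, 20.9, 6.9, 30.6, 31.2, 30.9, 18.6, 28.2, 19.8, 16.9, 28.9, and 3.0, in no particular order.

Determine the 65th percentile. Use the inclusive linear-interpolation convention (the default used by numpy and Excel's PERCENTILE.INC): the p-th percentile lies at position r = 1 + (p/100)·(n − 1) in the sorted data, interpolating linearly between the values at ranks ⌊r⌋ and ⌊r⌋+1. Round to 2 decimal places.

Sorted: 3.0, 6.9, 12.2, 16.9, 18.6, 19.8, 20.9, 28.2, 28.9, 29.0, 30.2, 30.6, 30.9, 31.2, 37.0.
n = 15.
r = 1 + (65/100)·(15 − 1) = 1 + 9.1 = 10.1.
Rank 10 is 29.0 and rank 11 is 30.2.
Interpolate: 29.0 + 0.1·(30.2 − 29.0) = 29.0 + 0.1·1.2 = 29.12.

29.12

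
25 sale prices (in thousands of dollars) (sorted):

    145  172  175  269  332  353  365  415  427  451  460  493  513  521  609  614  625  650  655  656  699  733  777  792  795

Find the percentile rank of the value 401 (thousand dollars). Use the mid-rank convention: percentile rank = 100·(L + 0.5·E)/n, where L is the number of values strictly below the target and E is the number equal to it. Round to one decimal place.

Count below 401: L = 7; count equal: E = 0; n = 25.
Percentile rank = 100·(7 + 0.5·0)/25 = 100·7/25 = 28.

28.0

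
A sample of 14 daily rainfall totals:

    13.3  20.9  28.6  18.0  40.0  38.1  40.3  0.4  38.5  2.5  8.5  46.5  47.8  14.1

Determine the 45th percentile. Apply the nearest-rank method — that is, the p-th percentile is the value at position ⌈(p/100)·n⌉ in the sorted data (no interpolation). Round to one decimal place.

20.9

Sorted: 0.4, 2.5, 8.5, 13.3, 14.1, 18.0, 20.9, 28.6, 38.1, 38.5, 40.0, 40.3, 46.5, 47.8.
n = 14.
Position = ⌈45/100 · 14⌉ = ⌈6.3⌉ = 7.
The value at rank 7 is 20.9.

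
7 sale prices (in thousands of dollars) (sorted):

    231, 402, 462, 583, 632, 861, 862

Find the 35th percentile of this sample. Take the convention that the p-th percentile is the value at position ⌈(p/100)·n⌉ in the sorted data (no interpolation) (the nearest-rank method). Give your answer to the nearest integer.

n = 7.
Position = ⌈35/100 · 7⌉ = ⌈2.45⌉ = 3.
The value at rank 3 is 462.

462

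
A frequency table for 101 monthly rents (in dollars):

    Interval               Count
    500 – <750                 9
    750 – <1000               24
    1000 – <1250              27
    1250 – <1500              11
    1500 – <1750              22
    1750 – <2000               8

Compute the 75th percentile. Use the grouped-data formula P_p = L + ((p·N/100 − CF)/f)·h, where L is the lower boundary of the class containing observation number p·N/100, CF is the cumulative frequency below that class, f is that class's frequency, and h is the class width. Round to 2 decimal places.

N = 101; target position k = 75/100 · 101 = 75.75.
Cumulative frequencies: 9, 33, 60, 71, 93, 101.
Observation 75.75 falls in the class 1500 – <1750.
L = 1500, CF = 71, f = 22, h = 250.
P75 = 1500 + ((75.75 − 71)/22)·250 = 1500 + 53.9773 = 1553.98.

1553.98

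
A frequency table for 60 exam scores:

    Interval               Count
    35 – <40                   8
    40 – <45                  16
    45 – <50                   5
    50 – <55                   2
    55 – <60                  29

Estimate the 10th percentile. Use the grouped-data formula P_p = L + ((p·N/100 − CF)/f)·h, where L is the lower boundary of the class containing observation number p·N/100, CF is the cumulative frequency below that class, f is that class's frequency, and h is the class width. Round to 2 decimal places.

N = 60; target position k = 10/100 · 60 = 6.
Cumulative frequencies: 8, 24, 29, 31, 60.
Observation 6 falls in the class 35 – <40.
L = 35, CF = 0, f = 8, h = 5.
P10 = 35 + ((6 − 0)/8)·5 = 35 + 3.75 = 38.75.

38.75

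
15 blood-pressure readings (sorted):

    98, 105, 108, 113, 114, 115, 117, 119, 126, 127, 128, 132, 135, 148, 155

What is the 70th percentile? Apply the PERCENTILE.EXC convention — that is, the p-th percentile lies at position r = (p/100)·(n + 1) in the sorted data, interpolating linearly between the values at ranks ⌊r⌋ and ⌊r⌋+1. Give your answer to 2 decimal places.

n = 15.
r = (70/100)·(15 + 1) = 11.2.
Rank 11 is 128 and rank 12 is 132.
Interpolate: 128 + 0.2·(132 − 128) = 128 + 0.2·4 = 128.8.

128.80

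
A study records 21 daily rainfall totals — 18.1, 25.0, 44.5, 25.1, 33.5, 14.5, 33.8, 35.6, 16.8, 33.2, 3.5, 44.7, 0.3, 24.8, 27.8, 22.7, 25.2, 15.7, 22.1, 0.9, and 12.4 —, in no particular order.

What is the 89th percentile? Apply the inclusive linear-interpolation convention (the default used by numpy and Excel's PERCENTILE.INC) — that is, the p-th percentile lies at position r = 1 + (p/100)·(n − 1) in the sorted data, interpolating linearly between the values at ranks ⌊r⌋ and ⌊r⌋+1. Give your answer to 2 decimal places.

35.24

Sorted: 0.3, 0.9, 3.5, 12.4, 14.5, 15.7, 16.8, 18.1, 22.1, 22.7, 24.8, 25.0, 25.1, 25.2, 27.8, 33.2, 33.5, 33.8, 35.6, 44.5, 44.7.
n = 21.
r = 1 + (89/100)·(21 − 1) = 1 + 17.8 = 18.8.
Rank 18 is 33.8 and rank 19 is 35.6.
Interpolate: 33.8 + 0.8·(35.6 − 33.8) = 33.8 + 0.8·1.8 = 35.24.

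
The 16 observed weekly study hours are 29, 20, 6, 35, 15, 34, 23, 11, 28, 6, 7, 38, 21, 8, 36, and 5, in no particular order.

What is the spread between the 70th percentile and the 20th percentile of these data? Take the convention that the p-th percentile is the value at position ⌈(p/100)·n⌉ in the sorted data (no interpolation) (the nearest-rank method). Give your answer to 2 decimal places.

22.00

Sorted: 5, 6, 6, 7, 8, 11, 15, 20, 21, 23, 28, 29, 34, 35, 36, 38.
n = 16.
P20: rank ⌈20/100·16⌉ = 4 → 7.
P70: rank ⌈70/100·16⌉ = 12 → 29.
Difference: 29 − 7 = 22.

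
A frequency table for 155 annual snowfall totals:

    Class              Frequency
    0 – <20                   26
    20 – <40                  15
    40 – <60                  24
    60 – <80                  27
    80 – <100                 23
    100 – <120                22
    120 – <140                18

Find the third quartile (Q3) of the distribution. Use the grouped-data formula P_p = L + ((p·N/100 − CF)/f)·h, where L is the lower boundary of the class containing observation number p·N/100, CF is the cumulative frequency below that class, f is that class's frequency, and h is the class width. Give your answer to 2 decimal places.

101.14

N = 155; target position k = 75/100 · 155 = 116.25.
Cumulative frequencies: 26, 41, 65, 92, 115, 137, 155.
Observation 116.25 falls in the class 100 – <120.
L = 100, CF = 115, f = 22, h = 20.
P75 = 100 + ((116.25 − 115)/22)·20 = 100 + 1.13636 = 101.136.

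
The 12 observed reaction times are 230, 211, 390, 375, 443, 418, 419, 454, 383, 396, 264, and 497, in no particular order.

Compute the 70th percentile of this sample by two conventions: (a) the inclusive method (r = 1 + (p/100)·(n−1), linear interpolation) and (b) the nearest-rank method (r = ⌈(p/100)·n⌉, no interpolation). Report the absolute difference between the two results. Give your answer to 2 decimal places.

0.30

Sorted: 211, 230, 264, 375, 383, 390, 396, 418, 419, 443, 454, 497.
n = 12.
(a) r = 8.7; between ranks 8 (418) and 9 (419): 418.7.
(b) the nearest-rank method: rank 9 → 419.
|418.7 − 419| = 0.3.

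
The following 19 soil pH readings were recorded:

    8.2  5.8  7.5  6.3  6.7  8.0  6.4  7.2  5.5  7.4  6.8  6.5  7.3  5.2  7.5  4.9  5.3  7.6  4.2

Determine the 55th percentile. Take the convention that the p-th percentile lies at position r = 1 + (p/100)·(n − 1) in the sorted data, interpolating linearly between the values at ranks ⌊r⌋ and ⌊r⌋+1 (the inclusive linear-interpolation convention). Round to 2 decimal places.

Sorted: 4.2, 4.9, 5.2, 5.3, 5.5, 5.8, 6.3, 6.4, 6.5, 6.7, 6.8, 7.2, 7.3, 7.4, 7.5, 7.5, 7.6, 8.0, 8.2.
n = 19.
r = 1 + (55/100)·(19 − 1) = 1 + 9.9 = 10.9.
Rank 10 is 6.7 and rank 11 is 6.8.
Interpolate: 6.7 + 0.9·(6.8 − 6.7) = 6.7 + 0.9·0.1 = 6.79.

6.79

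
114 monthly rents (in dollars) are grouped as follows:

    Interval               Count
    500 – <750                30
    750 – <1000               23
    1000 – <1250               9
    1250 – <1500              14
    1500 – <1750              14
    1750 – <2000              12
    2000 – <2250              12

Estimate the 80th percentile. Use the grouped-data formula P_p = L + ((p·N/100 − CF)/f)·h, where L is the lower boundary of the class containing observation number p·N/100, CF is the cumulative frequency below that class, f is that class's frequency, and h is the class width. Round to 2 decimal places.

1775.00

N = 114; target position k = 80/100 · 114 = 91.2.
Cumulative frequencies: 30, 53, 62, 76, 90, 102, 114.
Observation 91.2 falls in the class 1750 – <2000.
L = 1750, CF = 90, f = 12, h = 250.
P80 = 1750 + ((91.2 − 90)/12)·250 = 1750 + 25 = 1775.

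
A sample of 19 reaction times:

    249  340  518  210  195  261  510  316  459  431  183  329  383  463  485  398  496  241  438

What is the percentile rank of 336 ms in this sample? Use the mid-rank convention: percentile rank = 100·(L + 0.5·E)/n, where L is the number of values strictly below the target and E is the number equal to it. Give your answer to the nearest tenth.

Sorted: 183, 195, 210, 241, 249, 261, 316, 329, 340, 383, 398, 431, 438, 459, 463, 485, 496, 510, 518.
Count below 336: L = 8; count equal: E = 0; n = 19.
Percentile rank = 100·(8 + 0.5·0)/19 = 100·8/19 = 42.11.

42.1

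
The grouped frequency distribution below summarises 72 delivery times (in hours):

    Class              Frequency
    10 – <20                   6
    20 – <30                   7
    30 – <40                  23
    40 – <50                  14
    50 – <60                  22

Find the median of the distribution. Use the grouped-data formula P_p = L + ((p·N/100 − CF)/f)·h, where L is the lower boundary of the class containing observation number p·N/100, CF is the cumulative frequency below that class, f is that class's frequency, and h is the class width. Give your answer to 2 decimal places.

N = 72; target position k = 50/100 · 72 = 36.
Cumulative frequencies: 6, 13, 36, 50, 72.
Observation 36 falls in the class 30 – <40.
L = 30, CF = 13, f = 23, h = 10.
P50 = 30 + ((36 − 13)/23)·10 = 30 + 10 = 40.

40.00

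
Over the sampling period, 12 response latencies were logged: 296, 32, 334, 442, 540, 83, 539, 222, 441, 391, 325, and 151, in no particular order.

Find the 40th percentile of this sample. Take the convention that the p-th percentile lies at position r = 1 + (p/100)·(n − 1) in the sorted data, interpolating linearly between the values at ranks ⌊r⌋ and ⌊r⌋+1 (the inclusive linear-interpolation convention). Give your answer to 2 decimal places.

Sorted: 32, 83, 151, 222, 296, 325, 334, 391, 441, 442, 539, 540.
n = 12.
r = 1 + (40/100)·(12 − 1) = 1 + 4.4 = 5.4.
Rank 5 is 296 and rank 6 is 325.
Interpolate: 296 + 0.4·(325 − 296) = 296 + 0.4·29 = 307.6.

307.60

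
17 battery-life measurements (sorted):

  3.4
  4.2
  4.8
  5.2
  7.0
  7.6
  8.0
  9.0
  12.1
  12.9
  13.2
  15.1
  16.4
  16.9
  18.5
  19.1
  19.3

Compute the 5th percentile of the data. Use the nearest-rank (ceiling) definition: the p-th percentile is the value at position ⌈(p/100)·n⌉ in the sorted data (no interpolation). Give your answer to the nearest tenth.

3.4

n = 17.
Position = ⌈5/100 · 17⌉ = ⌈0.85⌉ = 1.
The value at rank 1 is 3.4.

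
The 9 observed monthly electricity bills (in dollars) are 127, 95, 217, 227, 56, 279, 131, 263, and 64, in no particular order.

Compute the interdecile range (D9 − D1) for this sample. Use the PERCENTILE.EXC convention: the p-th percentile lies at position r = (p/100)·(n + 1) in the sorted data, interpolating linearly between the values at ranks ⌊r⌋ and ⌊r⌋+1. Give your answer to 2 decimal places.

223.00

Sorted: 56, 64, 95, 127, 131, 217, 227, 263, 279.
n = 9.
P10: r = 1 (integer) → 56.
P90: r = 9 (integer) → 279.
Difference: 279 − 56 = 223.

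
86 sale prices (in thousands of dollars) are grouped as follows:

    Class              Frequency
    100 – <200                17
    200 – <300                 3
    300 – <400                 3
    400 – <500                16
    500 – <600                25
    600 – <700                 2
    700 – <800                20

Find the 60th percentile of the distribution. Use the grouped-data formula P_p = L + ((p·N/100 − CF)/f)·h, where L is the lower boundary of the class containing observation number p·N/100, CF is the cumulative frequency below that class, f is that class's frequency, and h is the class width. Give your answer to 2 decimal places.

N = 86; target position k = 60/100 · 86 = 51.6.
Cumulative frequencies: 17, 20, 23, 39, 64, 66, 86.
Observation 51.6 falls in the class 500 – <600.
L = 500, CF = 39, f = 25, h = 100.
P60 = 500 + ((51.6 − 39)/25)·100 = 500 + 50.4 = 550.4.

550.40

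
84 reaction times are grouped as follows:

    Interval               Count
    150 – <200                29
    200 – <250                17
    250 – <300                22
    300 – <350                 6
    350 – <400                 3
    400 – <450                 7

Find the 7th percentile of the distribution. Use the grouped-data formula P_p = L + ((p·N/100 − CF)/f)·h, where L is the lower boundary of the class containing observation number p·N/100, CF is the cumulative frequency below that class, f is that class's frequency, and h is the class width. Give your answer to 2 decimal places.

N = 84; target position k = 7/100 · 84 = 5.88.
Cumulative frequencies: 29, 46, 68, 74, 77, 84.
Observation 5.88 falls in the class 150 – <200.
L = 150, CF = 0, f = 29, h = 50.
P7 = 150 + ((5.88 − 0)/29)·50 = 150 + 10.1379 = 160.138.

160.14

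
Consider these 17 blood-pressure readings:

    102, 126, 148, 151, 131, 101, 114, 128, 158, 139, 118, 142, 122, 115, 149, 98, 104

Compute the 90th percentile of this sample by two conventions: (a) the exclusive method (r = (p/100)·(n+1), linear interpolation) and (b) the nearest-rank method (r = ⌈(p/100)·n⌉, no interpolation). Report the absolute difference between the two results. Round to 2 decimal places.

Sorted: 98, 101, 102, 104, 114, 115, 118, 122, 126, 128, 131, 139, 142, 148, 149, 151, 158.
n = 17.
(a) r = 16.2; between ranks 16 (151) and 17 (158): 152.4.
(b) the nearest-rank method: rank 16 → 151.
|152.4 − 151| = 1.4.

1.40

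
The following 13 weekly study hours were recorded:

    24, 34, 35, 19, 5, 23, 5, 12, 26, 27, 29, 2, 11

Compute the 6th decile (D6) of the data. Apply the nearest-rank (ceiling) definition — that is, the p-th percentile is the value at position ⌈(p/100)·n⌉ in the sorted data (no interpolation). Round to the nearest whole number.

24

Sorted: 2, 5, 5, 11, 12, 19, 23, 24, 26, 27, 29, 34, 35.
n = 13.
Position = ⌈60/100 · 13⌉ = ⌈7.8⌉ = 8.
The value at rank 8 is 24.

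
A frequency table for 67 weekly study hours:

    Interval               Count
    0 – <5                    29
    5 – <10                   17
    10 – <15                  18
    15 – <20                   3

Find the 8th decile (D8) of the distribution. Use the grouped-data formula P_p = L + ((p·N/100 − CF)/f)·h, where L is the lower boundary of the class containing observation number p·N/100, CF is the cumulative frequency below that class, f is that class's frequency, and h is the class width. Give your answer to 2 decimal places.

N = 67; target position k = 80/100 · 67 = 53.6.
Cumulative frequencies: 29, 46, 64, 67.
Observation 53.6 falls in the class 10 – <15.
L = 10, CF = 46, f = 18, h = 5.
P80 = 10 + ((53.6 − 46)/18)·5 = 10 + 2.11111 = 12.1111.

12.11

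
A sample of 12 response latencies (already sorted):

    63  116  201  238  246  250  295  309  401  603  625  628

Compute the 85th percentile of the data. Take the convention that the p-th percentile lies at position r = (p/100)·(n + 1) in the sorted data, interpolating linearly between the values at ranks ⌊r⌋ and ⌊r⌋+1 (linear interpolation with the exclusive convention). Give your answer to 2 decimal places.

625.15

n = 12.
r = (85/100)·(12 + 1) = 11.05.
Rank 11 is 625 and rank 12 is 628.
Interpolate: 625 + 0.05·(628 − 625) = 625 + 0.05·3 = 625.15.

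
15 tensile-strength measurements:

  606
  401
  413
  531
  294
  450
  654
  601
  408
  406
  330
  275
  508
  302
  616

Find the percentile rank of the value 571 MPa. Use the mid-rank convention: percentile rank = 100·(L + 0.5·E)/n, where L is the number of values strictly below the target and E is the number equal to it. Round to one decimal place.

Sorted: 275, 294, 302, 330, 401, 406, 408, 413, 450, 508, 531, 601, 606, 616, 654.
Count below 571: L = 11; count equal: E = 0; n = 15.
Percentile rank = 100·(11 + 0.5·0)/15 = 100·11/15 = 73.33.

73.3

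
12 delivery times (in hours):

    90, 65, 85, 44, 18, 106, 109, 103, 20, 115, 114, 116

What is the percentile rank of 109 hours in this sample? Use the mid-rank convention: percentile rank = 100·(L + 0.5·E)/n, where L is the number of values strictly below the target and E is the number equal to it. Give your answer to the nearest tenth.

70.8

Sorted: 18, 20, 44, 65, 85, 90, 103, 106, 109, 114, 115, 116.
Count below 109: L = 8; count equal: E = 1; n = 12.
Percentile rank = 100·(8 + 0.5·1)/12 = 100·8.5/12 = 70.83.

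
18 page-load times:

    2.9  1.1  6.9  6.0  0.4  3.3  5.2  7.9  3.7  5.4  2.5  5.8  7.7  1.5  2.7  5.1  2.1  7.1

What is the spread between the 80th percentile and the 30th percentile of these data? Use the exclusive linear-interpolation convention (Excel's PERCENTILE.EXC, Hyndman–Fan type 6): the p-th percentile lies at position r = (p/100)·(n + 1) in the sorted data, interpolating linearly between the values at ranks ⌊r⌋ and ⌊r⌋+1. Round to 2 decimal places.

4.30

Sorted: 0.4, 1.1, 1.5, 2.1, 2.5, 2.7, 2.9, 3.3, 3.7, 5.1, 5.2, 5.4, 5.8, 6.0, 6.9, 7.1, 7.7, 7.9.
n = 18.
P30: r = 5.7; ranks 5–6 are 2.5, 2.7; interpolating gives 2.64.
P80: r = 15.2; ranks 15–16 are 6.9, 7.1; interpolating gives 6.94.
Difference: 6.94 − 2.64 = 4.3.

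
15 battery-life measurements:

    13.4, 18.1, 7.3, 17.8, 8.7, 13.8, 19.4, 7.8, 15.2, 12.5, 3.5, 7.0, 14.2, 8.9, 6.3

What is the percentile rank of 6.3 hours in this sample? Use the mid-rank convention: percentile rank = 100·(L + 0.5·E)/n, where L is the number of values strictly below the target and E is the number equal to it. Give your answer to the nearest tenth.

Sorted: 3.5, 6.3, 7.0, 7.3, 7.8, 8.7, 8.9, 12.5, 13.4, 13.8, 14.2, 15.2, 17.8, 18.1, 19.4.
Count below 6.3: L = 1; count equal: E = 1; n = 15.
Percentile rank = 100·(1 + 0.5·1)/15 = 100·1.5/15 = 10.

10.0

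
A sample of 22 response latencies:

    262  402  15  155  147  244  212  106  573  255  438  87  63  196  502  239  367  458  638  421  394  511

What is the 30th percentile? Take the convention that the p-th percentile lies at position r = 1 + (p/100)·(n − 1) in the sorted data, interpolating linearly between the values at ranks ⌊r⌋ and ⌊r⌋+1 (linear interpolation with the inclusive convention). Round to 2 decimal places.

Sorted: 15, 63, 87, 106, 147, 155, 196, 212, 239, 244, 255, 262, 367, 394, 402, 421, 438, 458, 502, 511, 573, 638.
n = 22.
r = 1 + (30/100)·(22 − 1) = 1 + 6.3 = 7.3.
Rank 7 is 196 and rank 8 is 212.
Interpolate: 196 + 0.3·(212 − 196) = 196 + 0.3·16 = 200.8.

200.80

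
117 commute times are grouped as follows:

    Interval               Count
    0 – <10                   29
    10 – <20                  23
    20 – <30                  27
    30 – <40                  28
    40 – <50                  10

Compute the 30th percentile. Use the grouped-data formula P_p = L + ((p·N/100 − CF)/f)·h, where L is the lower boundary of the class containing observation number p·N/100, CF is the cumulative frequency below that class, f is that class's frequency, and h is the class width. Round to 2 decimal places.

12.65

N = 117; target position k = 30/100 · 117 = 35.1.
Cumulative frequencies: 29, 52, 79, 107, 117.
Observation 35.1 falls in the class 10 – <20.
L = 10, CF = 29, f = 23, h = 10.
P30 = 10 + ((35.1 − 29)/23)·10 = 10 + 2.65217 = 12.6522.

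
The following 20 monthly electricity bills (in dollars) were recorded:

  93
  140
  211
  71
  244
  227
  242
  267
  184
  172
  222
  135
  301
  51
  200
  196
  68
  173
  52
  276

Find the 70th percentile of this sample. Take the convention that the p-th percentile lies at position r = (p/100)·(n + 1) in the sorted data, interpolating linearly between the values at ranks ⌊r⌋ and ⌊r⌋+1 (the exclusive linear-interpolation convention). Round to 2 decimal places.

Sorted: 51, 52, 68, 71, 93, 135, 140, 172, 173, 184, 196, 200, 211, 222, 227, 242, 244, 267, 276, 301.
n = 20.
r = (70/100)·(20 + 1) = 14.7.
Rank 14 is 222 and rank 15 is 227.
Interpolate: 222 + 0.7·(227 − 222) = 222 + 0.7·5 = 225.5.

225.50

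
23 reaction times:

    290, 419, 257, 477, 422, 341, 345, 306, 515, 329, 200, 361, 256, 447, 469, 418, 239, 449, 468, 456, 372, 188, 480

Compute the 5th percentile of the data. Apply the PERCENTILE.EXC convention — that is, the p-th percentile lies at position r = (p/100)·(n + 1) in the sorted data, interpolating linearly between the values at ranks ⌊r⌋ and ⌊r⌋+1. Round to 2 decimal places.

Sorted: 188, 200, 239, 256, 257, 290, 306, 329, 341, 345, 361, 372, 418, 419, 422, 447, 449, 456, 468, 469, 477, 480, 515.
n = 23.
r = (5/100)·(23 + 1) = 1.2.
Rank 1 is 188 and rank 2 is 200.
Interpolate: 188 + 0.2·(200 − 188) = 188 + 0.2·12 = 190.4.

190.40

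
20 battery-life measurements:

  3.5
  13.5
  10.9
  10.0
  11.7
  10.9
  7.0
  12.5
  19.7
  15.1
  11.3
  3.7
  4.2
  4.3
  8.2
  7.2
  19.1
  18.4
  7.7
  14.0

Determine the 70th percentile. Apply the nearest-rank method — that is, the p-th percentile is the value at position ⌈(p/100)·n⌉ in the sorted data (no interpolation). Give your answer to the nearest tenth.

Sorted: 3.5, 3.7, 4.2, 4.3, 7.0, 7.2, 7.7, 8.2, 10.0, 10.9, 10.9, 11.3, 11.7, 12.5, 13.5, 14.0, 15.1, 18.4, 19.1, 19.7.
n = 20.
Position = ⌈70/100 · 20⌉ = ⌈14⌉ = 14.
The value at rank 14 is 12.5.

12.5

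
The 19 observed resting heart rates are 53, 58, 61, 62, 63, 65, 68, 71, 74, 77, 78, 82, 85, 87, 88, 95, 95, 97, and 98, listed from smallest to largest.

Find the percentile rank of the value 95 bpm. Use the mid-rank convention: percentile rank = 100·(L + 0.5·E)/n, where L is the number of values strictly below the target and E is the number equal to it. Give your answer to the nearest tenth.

84.2

Count below 95: L = 15; count equal: E = 2; n = 19.
Percentile rank = 100·(15 + 0.5·2)/19 = 100·16/19 = 84.21.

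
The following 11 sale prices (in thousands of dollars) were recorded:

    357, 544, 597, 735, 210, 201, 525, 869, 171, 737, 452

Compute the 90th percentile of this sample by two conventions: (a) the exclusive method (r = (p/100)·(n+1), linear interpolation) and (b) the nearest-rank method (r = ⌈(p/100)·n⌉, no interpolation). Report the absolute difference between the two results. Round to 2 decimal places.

105.60

Sorted: 171, 201, 210, 357, 452, 525, 544, 597, 735, 737, 869.
n = 11.
(a) r = 10.8; between ranks 10 (737) and 11 (869): 842.6.
(b) the nearest-rank method: rank 10 → 737.
|842.6 − 737| = 105.6.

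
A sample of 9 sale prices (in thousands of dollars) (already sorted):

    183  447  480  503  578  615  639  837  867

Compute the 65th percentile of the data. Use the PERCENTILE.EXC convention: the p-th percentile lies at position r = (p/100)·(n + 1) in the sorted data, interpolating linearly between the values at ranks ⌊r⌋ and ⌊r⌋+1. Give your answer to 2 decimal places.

n = 9.
r = (65/100)·(9 + 1) = 6.5.
Rank 6 is 615 and rank 7 is 639.
Interpolate: 615 + 0.5·(639 − 615) = 615 + 0.5·24 = 627.

627.00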